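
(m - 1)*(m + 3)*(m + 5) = m^3 + 7*m^2 + 7*m - 15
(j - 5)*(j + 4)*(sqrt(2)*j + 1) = sqrt(2)*j^3 - sqrt(2)*j^2 + j^2 - 20*sqrt(2)*j - j - 20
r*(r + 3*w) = r^2 + 3*r*w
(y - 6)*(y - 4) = y^2 - 10*y + 24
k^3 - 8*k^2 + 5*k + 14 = (k - 7)*(k - 2)*(k + 1)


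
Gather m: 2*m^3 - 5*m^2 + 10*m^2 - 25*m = 2*m^3 + 5*m^2 - 25*m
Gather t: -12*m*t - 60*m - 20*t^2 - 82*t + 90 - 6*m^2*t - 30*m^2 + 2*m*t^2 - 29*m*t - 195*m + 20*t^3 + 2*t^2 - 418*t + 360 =-30*m^2 - 255*m + 20*t^3 + t^2*(2*m - 18) + t*(-6*m^2 - 41*m - 500) + 450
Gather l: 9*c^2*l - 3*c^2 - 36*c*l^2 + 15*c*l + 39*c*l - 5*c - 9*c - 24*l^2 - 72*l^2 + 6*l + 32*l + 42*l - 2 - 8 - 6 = -3*c^2 - 14*c + l^2*(-36*c - 96) + l*(9*c^2 + 54*c + 80) - 16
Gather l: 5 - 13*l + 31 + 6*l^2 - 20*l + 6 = 6*l^2 - 33*l + 42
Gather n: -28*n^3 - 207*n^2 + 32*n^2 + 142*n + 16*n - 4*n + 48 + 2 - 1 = -28*n^3 - 175*n^2 + 154*n + 49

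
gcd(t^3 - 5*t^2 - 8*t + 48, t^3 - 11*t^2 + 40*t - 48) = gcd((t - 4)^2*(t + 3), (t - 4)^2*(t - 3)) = t^2 - 8*t + 16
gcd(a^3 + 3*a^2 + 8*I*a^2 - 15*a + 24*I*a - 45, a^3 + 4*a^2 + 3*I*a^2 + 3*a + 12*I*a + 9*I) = a^2 + a*(3 + 3*I) + 9*I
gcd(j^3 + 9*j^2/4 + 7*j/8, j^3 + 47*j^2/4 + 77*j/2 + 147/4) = j + 7/4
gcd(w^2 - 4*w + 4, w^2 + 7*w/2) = 1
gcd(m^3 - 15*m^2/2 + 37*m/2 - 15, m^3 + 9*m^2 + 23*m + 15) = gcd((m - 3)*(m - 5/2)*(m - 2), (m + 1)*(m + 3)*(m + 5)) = 1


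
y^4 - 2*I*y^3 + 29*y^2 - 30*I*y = y*(y - 6*I)*(y - I)*(y + 5*I)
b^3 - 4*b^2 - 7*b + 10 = (b - 5)*(b - 1)*(b + 2)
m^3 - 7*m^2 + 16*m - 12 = (m - 3)*(m - 2)^2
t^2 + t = t*(t + 1)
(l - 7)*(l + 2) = l^2 - 5*l - 14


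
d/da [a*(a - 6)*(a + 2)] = 3*a^2 - 8*a - 12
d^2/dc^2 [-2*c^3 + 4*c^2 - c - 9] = 8 - 12*c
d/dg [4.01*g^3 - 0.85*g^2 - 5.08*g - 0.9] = 12.03*g^2 - 1.7*g - 5.08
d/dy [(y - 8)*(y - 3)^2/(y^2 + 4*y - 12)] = (y^4 + 8*y^3 - 149*y^2 + 480*y - 396)/(y^4 + 8*y^3 - 8*y^2 - 96*y + 144)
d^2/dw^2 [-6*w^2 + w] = -12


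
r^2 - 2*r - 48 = (r - 8)*(r + 6)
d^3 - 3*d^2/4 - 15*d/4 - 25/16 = (d - 5/2)*(d + 1/2)*(d + 5/4)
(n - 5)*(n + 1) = n^2 - 4*n - 5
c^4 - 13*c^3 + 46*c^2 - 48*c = c*(c - 8)*(c - 3)*(c - 2)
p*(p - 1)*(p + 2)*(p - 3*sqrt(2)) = p^4 - 3*sqrt(2)*p^3 + p^3 - 3*sqrt(2)*p^2 - 2*p^2 + 6*sqrt(2)*p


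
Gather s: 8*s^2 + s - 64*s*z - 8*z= 8*s^2 + s*(1 - 64*z) - 8*z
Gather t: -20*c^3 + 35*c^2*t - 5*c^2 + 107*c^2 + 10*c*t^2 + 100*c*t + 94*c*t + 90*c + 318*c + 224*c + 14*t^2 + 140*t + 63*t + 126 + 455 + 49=-20*c^3 + 102*c^2 + 632*c + t^2*(10*c + 14) + t*(35*c^2 + 194*c + 203) + 630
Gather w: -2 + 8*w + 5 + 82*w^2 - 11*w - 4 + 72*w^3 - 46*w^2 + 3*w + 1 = 72*w^3 + 36*w^2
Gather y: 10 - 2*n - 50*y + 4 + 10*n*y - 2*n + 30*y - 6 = -4*n + y*(10*n - 20) + 8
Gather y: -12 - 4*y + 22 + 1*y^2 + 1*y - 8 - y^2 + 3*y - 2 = 0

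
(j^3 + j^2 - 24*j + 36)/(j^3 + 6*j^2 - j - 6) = (j^2 - 5*j + 6)/(j^2 - 1)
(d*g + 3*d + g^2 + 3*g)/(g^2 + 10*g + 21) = (d + g)/(g + 7)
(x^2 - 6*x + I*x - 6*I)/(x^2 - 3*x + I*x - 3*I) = (x - 6)/(x - 3)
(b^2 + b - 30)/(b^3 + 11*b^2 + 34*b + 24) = (b - 5)/(b^2 + 5*b + 4)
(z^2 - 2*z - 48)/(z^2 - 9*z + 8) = (z + 6)/(z - 1)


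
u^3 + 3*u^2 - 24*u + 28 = (u - 2)^2*(u + 7)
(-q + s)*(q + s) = -q^2 + s^2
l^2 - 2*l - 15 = (l - 5)*(l + 3)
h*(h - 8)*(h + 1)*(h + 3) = h^4 - 4*h^3 - 29*h^2 - 24*h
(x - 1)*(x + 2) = x^2 + x - 2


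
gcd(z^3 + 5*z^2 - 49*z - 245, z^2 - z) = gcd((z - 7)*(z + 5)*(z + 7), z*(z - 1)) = 1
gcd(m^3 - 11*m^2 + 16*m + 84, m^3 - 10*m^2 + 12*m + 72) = m^2 - 4*m - 12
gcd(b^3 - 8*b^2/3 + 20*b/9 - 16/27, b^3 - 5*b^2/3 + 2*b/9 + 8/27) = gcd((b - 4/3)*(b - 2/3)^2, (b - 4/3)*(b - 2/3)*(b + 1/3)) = b^2 - 2*b + 8/9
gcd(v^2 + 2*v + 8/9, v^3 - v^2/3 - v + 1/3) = 1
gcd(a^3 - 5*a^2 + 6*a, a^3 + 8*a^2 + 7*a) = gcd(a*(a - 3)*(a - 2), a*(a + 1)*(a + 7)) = a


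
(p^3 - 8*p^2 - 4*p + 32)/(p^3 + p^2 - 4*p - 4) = (p - 8)/(p + 1)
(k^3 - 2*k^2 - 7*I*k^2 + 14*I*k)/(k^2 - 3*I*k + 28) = k*(k - 2)/(k + 4*I)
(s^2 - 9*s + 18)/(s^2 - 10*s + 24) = (s - 3)/(s - 4)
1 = 1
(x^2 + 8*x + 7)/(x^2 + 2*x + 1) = (x + 7)/(x + 1)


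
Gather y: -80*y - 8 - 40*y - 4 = -120*y - 12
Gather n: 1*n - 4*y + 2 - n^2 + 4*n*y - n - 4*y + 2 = -n^2 + 4*n*y - 8*y + 4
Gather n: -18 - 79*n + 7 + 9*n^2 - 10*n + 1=9*n^2 - 89*n - 10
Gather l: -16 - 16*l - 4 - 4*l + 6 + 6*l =-14*l - 14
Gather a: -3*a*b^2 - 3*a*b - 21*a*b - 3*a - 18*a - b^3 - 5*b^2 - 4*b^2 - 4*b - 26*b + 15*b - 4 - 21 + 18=a*(-3*b^2 - 24*b - 21) - b^3 - 9*b^2 - 15*b - 7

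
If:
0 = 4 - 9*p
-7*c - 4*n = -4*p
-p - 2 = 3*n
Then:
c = 136/189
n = -22/27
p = 4/9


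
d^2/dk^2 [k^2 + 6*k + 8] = 2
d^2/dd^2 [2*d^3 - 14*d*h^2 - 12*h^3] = 12*d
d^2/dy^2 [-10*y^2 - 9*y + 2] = -20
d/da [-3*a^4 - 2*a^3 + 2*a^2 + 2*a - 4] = -12*a^3 - 6*a^2 + 4*a + 2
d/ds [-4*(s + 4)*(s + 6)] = -8*s - 40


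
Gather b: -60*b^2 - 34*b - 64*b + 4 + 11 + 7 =-60*b^2 - 98*b + 22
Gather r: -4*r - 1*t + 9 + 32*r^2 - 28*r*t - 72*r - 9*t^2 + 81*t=32*r^2 + r*(-28*t - 76) - 9*t^2 + 80*t + 9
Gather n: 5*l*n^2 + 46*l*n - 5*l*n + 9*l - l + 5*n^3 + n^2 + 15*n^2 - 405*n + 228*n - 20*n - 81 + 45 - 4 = 8*l + 5*n^3 + n^2*(5*l + 16) + n*(41*l - 197) - 40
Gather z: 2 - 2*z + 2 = 4 - 2*z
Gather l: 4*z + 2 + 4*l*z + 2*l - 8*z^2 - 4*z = l*(4*z + 2) - 8*z^2 + 2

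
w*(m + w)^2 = m^2*w + 2*m*w^2 + w^3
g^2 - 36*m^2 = (g - 6*m)*(g + 6*m)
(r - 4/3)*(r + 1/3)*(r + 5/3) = r^3 + 2*r^2/3 - 19*r/9 - 20/27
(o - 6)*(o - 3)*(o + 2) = o^3 - 7*o^2 + 36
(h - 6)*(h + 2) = h^2 - 4*h - 12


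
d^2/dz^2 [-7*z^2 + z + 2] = -14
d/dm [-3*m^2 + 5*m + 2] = 5 - 6*m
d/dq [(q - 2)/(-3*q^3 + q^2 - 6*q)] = (-q*(3*q^2 - q + 6) + (q - 2)*(9*q^2 - 2*q + 6))/(q^2*(3*q^2 - q + 6)^2)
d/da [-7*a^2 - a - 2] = -14*a - 1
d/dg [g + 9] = 1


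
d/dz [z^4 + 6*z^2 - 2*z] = 4*z^3 + 12*z - 2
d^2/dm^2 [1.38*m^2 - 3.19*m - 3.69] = 2.76000000000000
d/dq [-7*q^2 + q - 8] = 1 - 14*q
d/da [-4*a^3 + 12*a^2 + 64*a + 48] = -12*a^2 + 24*a + 64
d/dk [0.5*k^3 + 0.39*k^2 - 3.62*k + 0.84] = 1.5*k^2 + 0.78*k - 3.62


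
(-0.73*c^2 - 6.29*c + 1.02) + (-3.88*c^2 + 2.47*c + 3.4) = -4.61*c^2 - 3.82*c + 4.42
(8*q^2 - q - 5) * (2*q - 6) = 16*q^3 - 50*q^2 - 4*q + 30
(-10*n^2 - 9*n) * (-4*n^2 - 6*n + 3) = 40*n^4 + 96*n^3 + 24*n^2 - 27*n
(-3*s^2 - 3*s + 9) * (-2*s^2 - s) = 6*s^4 + 9*s^3 - 15*s^2 - 9*s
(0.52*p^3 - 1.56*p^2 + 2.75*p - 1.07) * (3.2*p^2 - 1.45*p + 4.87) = 1.664*p^5 - 5.746*p^4 + 13.5944*p^3 - 15.0087*p^2 + 14.944*p - 5.2109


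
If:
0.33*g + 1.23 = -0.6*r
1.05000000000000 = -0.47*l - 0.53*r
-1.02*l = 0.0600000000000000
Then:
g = -0.22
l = -0.06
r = -1.93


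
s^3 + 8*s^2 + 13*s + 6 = (s + 1)^2*(s + 6)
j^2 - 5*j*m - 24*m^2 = (j - 8*m)*(j + 3*m)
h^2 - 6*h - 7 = (h - 7)*(h + 1)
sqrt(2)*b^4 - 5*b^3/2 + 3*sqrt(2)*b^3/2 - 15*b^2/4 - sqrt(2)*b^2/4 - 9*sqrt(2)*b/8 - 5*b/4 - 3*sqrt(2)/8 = (b + 1/2)*(b + 1)*(b - 3*sqrt(2)/2)*(sqrt(2)*b + 1/2)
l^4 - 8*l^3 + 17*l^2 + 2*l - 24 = (l - 4)*(l - 3)*(l - 2)*(l + 1)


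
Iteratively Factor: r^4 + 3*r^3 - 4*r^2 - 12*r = (r)*(r^3 + 3*r^2 - 4*r - 12) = r*(r - 2)*(r^2 + 5*r + 6) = r*(r - 2)*(r + 2)*(r + 3)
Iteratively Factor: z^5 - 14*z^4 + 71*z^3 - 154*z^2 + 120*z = (z - 2)*(z^4 - 12*z^3 + 47*z^2 - 60*z) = (z - 3)*(z - 2)*(z^3 - 9*z^2 + 20*z) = (z - 5)*(z - 3)*(z - 2)*(z^2 - 4*z) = (z - 5)*(z - 4)*(z - 3)*(z - 2)*(z)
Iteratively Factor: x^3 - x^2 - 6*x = (x - 3)*(x^2 + 2*x) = x*(x - 3)*(x + 2)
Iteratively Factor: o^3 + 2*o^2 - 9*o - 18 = (o + 2)*(o^2 - 9) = (o - 3)*(o + 2)*(o + 3)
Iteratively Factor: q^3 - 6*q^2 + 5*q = (q)*(q^2 - 6*q + 5) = q*(q - 1)*(q - 5)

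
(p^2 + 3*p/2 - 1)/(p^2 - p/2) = (p + 2)/p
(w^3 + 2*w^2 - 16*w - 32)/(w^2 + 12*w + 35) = (w^3 + 2*w^2 - 16*w - 32)/(w^2 + 12*w + 35)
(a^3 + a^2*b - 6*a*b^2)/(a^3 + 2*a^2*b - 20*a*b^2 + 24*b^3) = a*(a + 3*b)/(a^2 + 4*a*b - 12*b^2)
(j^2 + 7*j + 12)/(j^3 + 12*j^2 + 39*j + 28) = (j + 3)/(j^2 + 8*j + 7)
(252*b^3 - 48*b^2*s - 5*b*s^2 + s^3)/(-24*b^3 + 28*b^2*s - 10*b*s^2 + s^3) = (-42*b^2 + b*s + s^2)/(4*b^2 - 4*b*s + s^2)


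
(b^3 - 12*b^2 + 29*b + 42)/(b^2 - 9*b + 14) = (b^2 - 5*b - 6)/(b - 2)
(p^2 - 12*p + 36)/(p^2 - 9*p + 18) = (p - 6)/(p - 3)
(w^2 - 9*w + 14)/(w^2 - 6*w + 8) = (w - 7)/(w - 4)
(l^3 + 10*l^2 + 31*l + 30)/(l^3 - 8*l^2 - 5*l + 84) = (l^2 + 7*l + 10)/(l^2 - 11*l + 28)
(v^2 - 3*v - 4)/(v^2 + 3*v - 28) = (v + 1)/(v + 7)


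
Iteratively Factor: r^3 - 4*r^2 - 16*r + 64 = (r - 4)*(r^2 - 16) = (r - 4)^2*(r + 4)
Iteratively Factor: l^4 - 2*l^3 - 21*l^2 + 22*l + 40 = (l - 5)*(l^3 + 3*l^2 - 6*l - 8) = (l - 5)*(l - 2)*(l^2 + 5*l + 4) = (l - 5)*(l - 2)*(l + 1)*(l + 4)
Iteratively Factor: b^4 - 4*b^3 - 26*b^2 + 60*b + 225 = (b + 3)*(b^3 - 7*b^2 - 5*b + 75) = (b - 5)*(b + 3)*(b^2 - 2*b - 15) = (b - 5)*(b + 3)^2*(b - 5)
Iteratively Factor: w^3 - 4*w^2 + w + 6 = (w - 2)*(w^2 - 2*w - 3) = (w - 2)*(w + 1)*(w - 3)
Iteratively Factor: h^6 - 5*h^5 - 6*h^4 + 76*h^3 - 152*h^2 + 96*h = (h + 4)*(h^5 - 9*h^4 + 30*h^3 - 44*h^2 + 24*h) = (h - 2)*(h + 4)*(h^4 - 7*h^3 + 16*h^2 - 12*h) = (h - 3)*(h - 2)*(h + 4)*(h^3 - 4*h^2 + 4*h) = h*(h - 3)*(h - 2)*(h + 4)*(h^2 - 4*h + 4) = h*(h - 3)*(h - 2)^2*(h + 4)*(h - 2)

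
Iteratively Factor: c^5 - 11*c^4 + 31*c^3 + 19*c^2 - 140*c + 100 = (c - 5)*(c^4 - 6*c^3 + c^2 + 24*c - 20) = (c - 5)^2*(c^3 - c^2 - 4*c + 4) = (c - 5)^2*(c - 2)*(c^2 + c - 2) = (c - 5)^2*(c - 2)*(c - 1)*(c + 2)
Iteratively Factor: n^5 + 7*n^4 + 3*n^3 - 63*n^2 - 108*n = (n)*(n^4 + 7*n^3 + 3*n^2 - 63*n - 108) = n*(n + 3)*(n^3 + 4*n^2 - 9*n - 36) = n*(n + 3)^2*(n^2 + n - 12) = n*(n + 3)^2*(n + 4)*(n - 3)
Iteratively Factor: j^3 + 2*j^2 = (j)*(j^2 + 2*j) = j^2*(j + 2)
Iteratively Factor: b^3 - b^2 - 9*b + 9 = (b - 3)*(b^2 + 2*b - 3) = (b - 3)*(b + 3)*(b - 1)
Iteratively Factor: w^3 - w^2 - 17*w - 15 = (w - 5)*(w^2 + 4*w + 3) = (w - 5)*(w + 1)*(w + 3)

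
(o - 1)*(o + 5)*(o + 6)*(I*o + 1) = I*o^4 + o^3 + 10*I*o^3 + 10*o^2 + 19*I*o^2 + 19*o - 30*I*o - 30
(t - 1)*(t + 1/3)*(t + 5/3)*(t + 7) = t^4 + 8*t^3 + 50*t^2/9 - 32*t/3 - 35/9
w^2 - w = w*(w - 1)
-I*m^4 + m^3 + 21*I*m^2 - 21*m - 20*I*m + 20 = (m - 4)*(m + 5)*(m + I)*(-I*m + I)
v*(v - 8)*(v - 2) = v^3 - 10*v^2 + 16*v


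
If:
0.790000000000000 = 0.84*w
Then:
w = 0.94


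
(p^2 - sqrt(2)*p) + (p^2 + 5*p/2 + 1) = 2*p^2 - sqrt(2)*p + 5*p/2 + 1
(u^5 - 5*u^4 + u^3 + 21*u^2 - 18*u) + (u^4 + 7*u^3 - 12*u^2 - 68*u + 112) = u^5 - 4*u^4 + 8*u^3 + 9*u^2 - 86*u + 112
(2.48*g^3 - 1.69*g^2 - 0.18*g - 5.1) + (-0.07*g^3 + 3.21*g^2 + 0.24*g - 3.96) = 2.41*g^3 + 1.52*g^2 + 0.06*g - 9.06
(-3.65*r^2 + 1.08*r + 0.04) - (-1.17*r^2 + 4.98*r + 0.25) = -2.48*r^2 - 3.9*r - 0.21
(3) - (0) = 3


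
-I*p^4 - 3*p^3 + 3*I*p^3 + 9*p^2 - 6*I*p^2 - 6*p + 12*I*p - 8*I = (p - 2)*(p - 1)*(p - 4*I)*(-I*p + 1)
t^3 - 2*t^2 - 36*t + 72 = (t - 6)*(t - 2)*(t + 6)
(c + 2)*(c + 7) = c^2 + 9*c + 14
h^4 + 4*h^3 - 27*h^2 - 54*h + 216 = (h - 3)^2*(h + 4)*(h + 6)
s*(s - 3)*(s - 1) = s^3 - 4*s^2 + 3*s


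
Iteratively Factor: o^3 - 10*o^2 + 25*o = (o - 5)*(o^2 - 5*o) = (o - 5)^2*(o)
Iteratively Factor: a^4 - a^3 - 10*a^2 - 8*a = (a + 1)*(a^3 - 2*a^2 - 8*a) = a*(a + 1)*(a^2 - 2*a - 8) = a*(a + 1)*(a + 2)*(a - 4)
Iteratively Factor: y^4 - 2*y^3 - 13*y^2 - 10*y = (y - 5)*(y^3 + 3*y^2 + 2*y) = (y - 5)*(y + 2)*(y^2 + y) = (y - 5)*(y + 1)*(y + 2)*(y)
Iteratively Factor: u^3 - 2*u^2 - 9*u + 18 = (u + 3)*(u^2 - 5*u + 6) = (u - 2)*(u + 3)*(u - 3)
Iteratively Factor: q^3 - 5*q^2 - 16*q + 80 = (q - 4)*(q^2 - q - 20) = (q - 5)*(q - 4)*(q + 4)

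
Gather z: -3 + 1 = -2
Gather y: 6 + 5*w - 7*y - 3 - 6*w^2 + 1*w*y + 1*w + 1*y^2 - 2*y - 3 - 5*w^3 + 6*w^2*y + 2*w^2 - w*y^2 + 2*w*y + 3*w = -5*w^3 - 4*w^2 + 9*w + y^2*(1 - w) + y*(6*w^2 + 3*w - 9)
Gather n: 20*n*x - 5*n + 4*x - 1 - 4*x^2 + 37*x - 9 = n*(20*x - 5) - 4*x^2 + 41*x - 10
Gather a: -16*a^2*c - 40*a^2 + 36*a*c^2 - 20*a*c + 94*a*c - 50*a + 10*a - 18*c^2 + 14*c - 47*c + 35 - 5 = a^2*(-16*c - 40) + a*(36*c^2 + 74*c - 40) - 18*c^2 - 33*c + 30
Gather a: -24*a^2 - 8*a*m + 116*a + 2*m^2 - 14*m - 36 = -24*a^2 + a*(116 - 8*m) + 2*m^2 - 14*m - 36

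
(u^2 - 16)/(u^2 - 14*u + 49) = (u^2 - 16)/(u^2 - 14*u + 49)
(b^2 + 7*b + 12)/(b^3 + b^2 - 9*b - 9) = (b + 4)/(b^2 - 2*b - 3)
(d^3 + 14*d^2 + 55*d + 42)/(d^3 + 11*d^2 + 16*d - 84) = (d + 1)/(d - 2)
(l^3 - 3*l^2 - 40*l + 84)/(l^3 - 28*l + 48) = (l - 7)/(l - 4)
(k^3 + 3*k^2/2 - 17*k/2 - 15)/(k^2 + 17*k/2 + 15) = (k^2 - k - 6)/(k + 6)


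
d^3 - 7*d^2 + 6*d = d*(d - 6)*(d - 1)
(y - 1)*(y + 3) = y^2 + 2*y - 3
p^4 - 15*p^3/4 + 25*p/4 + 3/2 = (p - 3)*(p - 2)*(p + 1/4)*(p + 1)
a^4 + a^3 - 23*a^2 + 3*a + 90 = (a - 3)^2*(a + 2)*(a + 5)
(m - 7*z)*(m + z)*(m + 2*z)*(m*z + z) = m^4*z - 4*m^3*z^2 + m^3*z - 19*m^2*z^3 - 4*m^2*z^2 - 14*m*z^4 - 19*m*z^3 - 14*z^4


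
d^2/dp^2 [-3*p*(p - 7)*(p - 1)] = 48 - 18*p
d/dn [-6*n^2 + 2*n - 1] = 2 - 12*n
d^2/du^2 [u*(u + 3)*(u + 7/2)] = 6*u + 13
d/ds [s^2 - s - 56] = 2*s - 1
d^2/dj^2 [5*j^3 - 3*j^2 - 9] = 30*j - 6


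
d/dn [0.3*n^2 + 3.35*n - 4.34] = 0.6*n + 3.35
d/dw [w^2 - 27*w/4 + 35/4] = 2*w - 27/4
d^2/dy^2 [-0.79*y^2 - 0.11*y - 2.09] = -1.58000000000000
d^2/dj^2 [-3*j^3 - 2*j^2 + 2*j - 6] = -18*j - 4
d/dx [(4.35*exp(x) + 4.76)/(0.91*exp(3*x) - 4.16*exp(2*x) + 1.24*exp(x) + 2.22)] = (-7.917*exp(3*x) + 5.1012*exp(2*x) + 39.6032*exp(x) + 3.7546)*exp(x)/(0.8281*exp(6*x) - 7.5712*exp(5*x) + 19.5624*exp(4*x) - 6.2764*exp(3*x) - 16.9328*exp(2*x) + 5.5056*exp(x) + 4.9284)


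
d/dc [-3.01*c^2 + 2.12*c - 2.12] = 2.12 - 6.02*c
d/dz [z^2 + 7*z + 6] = 2*z + 7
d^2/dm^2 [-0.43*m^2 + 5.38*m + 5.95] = -0.860000000000000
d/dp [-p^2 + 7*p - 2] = 7 - 2*p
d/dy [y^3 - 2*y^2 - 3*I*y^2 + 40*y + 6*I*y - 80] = 3*y^2 - 4*y - 6*I*y + 40 + 6*I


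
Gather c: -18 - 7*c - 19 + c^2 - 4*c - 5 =c^2 - 11*c - 42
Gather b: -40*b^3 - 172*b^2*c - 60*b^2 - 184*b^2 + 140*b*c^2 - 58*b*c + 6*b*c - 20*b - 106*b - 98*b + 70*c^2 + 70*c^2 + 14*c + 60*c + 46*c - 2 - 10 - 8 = -40*b^3 + b^2*(-172*c - 244) + b*(140*c^2 - 52*c - 224) + 140*c^2 + 120*c - 20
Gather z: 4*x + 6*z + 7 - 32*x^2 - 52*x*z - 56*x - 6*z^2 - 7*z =-32*x^2 - 52*x - 6*z^2 + z*(-52*x - 1) + 7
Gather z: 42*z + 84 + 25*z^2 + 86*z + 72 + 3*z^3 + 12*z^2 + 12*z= 3*z^3 + 37*z^2 + 140*z + 156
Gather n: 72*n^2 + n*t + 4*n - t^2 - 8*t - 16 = 72*n^2 + n*(t + 4) - t^2 - 8*t - 16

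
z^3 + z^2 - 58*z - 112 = (z - 8)*(z + 2)*(z + 7)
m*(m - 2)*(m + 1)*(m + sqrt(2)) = m^4 - m^3 + sqrt(2)*m^3 - 2*m^2 - sqrt(2)*m^2 - 2*sqrt(2)*m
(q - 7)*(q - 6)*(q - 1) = q^3 - 14*q^2 + 55*q - 42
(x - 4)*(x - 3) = x^2 - 7*x + 12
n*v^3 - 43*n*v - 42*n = (v - 7)*(v + 6)*(n*v + n)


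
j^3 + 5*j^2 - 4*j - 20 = (j - 2)*(j + 2)*(j + 5)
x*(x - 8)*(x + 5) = x^3 - 3*x^2 - 40*x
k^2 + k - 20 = (k - 4)*(k + 5)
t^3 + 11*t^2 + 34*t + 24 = (t + 1)*(t + 4)*(t + 6)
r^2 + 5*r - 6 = (r - 1)*(r + 6)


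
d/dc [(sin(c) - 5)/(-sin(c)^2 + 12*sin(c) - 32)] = (sin(c)^2 - 10*sin(c) + 28)*cos(c)/(sin(c)^2 - 12*sin(c) + 32)^2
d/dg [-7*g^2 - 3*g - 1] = -14*g - 3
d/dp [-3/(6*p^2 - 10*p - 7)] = 6*(6*p - 5)/(-6*p^2 + 10*p + 7)^2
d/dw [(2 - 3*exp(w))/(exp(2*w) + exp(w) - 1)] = (3*exp(2*w) - 4*exp(w) + 1)*exp(w)/(exp(4*w) + 2*exp(3*w) - exp(2*w) - 2*exp(w) + 1)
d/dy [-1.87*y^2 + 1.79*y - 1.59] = 1.79 - 3.74*y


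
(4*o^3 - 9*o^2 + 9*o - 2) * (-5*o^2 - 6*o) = -20*o^5 + 21*o^4 + 9*o^3 - 44*o^2 + 12*o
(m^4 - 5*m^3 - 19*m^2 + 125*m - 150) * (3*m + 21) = 3*m^5 + 6*m^4 - 162*m^3 - 24*m^2 + 2175*m - 3150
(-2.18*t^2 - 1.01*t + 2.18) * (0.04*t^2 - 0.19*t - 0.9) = -0.0872*t^4 + 0.3738*t^3 + 2.2411*t^2 + 0.4948*t - 1.962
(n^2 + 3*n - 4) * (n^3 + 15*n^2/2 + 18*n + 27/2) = n^5 + 21*n^4/2 + 73*n^3/2 + 75*n^2/2 - 63*n/2 - 54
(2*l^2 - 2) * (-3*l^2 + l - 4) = -6*l^4 + 2*l^3 - 2*l^2 - 2*l + 8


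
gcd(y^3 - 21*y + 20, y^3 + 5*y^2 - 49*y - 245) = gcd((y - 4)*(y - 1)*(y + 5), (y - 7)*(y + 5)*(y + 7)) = y + 5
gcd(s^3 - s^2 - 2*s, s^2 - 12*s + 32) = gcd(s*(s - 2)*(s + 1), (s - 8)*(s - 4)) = 1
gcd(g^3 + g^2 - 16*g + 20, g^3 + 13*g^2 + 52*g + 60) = g + 5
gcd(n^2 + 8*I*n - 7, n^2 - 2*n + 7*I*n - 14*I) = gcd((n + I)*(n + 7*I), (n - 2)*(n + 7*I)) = n + 7*I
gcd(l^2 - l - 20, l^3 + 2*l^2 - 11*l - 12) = l + 4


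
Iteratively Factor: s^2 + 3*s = (s)*(s + 3)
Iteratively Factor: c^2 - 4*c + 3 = (c - 3)*(c - 1)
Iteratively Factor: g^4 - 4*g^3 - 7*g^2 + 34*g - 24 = (g - 2)*(g^3 - 2*g^2 - 11*g + 12) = (g - 2)*(g + 3)*(g^2 - 5*g + 4) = (g - 2)*(g - 1)*(g + 3)*(g - 4)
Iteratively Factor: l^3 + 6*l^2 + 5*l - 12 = (l + 4)*(l^2 + 2*l - 3) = (l + 3)*(l + 4)*(l - 1)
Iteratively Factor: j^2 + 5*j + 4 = (j + 1)*(j + 4)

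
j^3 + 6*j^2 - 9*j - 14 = (j - 2)*(j + 1)*(j + 7)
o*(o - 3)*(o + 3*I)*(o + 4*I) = o^4 - 3*o^3 + 7*I*o^3 - 12*o^2 - 21*I*o^2 + 36*o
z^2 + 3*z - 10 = (z - 2)*(z + 5)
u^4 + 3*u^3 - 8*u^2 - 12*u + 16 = (u - 2)*(u - 1)*(u + 2)*(u + 4)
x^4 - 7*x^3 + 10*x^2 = x^2*(x - 5)*(x - 2)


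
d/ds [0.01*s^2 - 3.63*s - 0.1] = 0.02*s - 3.63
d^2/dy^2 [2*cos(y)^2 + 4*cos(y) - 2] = -4*cos(y) - 4*cos(2*y)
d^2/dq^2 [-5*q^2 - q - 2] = -10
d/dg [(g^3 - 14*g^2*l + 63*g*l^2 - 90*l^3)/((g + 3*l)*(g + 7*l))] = (g^4 + 20*g^3*l - 140*g^2*l^2 - 408*g*l^3 + 2223*l^4)/(g^4 + 20*g^3*l + 142*g^2*l^2 + 420*g*l^3 + 441*l^4)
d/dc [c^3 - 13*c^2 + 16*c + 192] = 3*c^2 - 26*c + 16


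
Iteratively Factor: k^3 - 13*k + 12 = (k - 1)*(k^2 + k - 12) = (k - 3)*(k - 1)*(k + 4)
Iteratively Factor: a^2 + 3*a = (a)*(a + 3)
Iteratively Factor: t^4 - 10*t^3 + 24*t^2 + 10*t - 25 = (t - 5)*(t^3 - 5*t^2 - t + 5) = (t - 5)*(t + 1)*(t^2 - 6*t + 5) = (t - 5)*(t - 1)*(t + 1)*(t - 5)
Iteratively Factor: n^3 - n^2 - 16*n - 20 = (n + 2)*(n^2 - 3*n - 10) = (n + 2)^2*(n - 5)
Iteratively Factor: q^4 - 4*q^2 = (q)*(q^3 - 4*q) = q*(q - 2)*(q^2 + 2*q) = q*(q - 2)*(q + 2)*(q)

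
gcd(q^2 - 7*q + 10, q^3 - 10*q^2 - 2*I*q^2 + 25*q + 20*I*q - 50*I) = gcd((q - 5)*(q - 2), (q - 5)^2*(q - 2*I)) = q - 5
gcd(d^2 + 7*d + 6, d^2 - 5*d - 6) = d + 1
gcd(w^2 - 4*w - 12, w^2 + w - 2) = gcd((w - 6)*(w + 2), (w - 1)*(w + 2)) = w + 2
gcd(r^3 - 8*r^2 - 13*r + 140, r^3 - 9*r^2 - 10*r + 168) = r^2 - 3*r - 28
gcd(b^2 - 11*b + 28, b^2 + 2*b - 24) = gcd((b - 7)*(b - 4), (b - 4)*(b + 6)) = b - 4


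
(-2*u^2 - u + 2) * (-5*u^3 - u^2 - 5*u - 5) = 10*u^5 + 7*u^4 + u^3 + 13*u^2 - 5*u - 10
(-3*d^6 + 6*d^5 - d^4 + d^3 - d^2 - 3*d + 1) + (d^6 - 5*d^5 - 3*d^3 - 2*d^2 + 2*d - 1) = -2*d^6 + d^5 - d^4 - 2*d^3 - 3*d^2 - d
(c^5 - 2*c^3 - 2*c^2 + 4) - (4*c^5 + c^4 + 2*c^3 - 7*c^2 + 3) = -3*c^5 - c^4 - 4*c^3 + 5*c^2 + 1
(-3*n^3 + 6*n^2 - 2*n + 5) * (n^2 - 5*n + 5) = -3*n^5 + 21*n^4 - 47*n^3 + 45*n^2 - 35*n + 25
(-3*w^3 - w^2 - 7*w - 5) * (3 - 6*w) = 18*w^4 - 3*w^3 + 39*w^2 + 9*w - 15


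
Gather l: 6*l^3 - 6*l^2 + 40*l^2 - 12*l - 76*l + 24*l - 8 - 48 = 6*l^3 + 34*l^2 - 64*l - 56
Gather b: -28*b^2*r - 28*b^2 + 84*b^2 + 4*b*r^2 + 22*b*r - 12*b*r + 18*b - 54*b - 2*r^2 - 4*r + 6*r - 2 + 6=b^2*(56 - 28*r) + b*(4*r^2 + 10*r - 36) - 2*r^2 + 2*r + 4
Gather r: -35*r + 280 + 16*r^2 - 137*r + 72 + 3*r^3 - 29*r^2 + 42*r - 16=3*r^3 - 13*r^2 - 130*r + 336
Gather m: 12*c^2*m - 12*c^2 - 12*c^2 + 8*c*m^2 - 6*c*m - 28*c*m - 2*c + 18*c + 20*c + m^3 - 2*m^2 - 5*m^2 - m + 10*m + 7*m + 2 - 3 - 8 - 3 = -24*c^2 + 36*c + m^3 + m^2*(8*c - 7) + m*(12*c^2 - 34*c + 16) - 12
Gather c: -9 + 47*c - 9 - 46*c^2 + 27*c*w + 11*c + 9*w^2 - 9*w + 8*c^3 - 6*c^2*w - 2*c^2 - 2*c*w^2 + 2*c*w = 8*c^3 + c^2*(-6*w - 48) + c*(-2*w^2 + 29*w + 58) + 9*w^2 - 9*w - 18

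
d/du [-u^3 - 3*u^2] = 3*u*(-u - 2)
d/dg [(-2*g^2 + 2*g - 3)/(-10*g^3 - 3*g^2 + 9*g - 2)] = (-20*g^4 + 40*g^3 - 102*g^2 - 10*g + 23)/(100*g^6 + 60*g^5 - 171*g^4 - 14*g^3 + 93*g^2 - 36*g + 4)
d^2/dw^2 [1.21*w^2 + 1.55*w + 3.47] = 2.42000000000000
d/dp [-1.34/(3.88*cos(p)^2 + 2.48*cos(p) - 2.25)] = -(10.3984*cos(p) + 3.3232)*sin(p)/(3.88*cos(p)^2 + 2.48*cos(p) - 2.25)^2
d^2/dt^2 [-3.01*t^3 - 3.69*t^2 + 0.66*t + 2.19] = -18.06*t - 7.38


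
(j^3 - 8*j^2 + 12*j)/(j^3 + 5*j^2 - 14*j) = (j - 6)/(j + 7)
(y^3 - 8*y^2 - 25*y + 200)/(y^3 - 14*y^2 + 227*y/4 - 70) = 4*(y^2 - 25)/(4*y^2 - 24*y + 35)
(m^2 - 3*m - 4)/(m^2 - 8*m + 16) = (m + 1)/(m - 4)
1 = 1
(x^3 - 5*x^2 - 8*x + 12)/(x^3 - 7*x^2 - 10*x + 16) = (x - 6)/(x - 8)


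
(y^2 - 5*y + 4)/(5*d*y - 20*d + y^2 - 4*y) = (y - 1)/(5*d + y)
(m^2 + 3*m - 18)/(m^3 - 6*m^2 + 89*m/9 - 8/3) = 9*(m + 6)/(9*m^2 - 27*m + 8)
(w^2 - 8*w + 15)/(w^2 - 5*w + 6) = (w - 5)/(w - 2)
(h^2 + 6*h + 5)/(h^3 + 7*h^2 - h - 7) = (h + 5)/(h^2 + 6*h - 7)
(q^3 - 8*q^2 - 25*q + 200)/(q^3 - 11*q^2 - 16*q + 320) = (q - 5)/(q - 8)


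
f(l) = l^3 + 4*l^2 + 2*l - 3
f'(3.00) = 53.00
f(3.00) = 66.00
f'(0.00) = 2.00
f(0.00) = -3.00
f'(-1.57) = -3.17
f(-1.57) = -0.15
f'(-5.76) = 55.45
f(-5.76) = -72.91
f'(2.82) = 48.42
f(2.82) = 56.88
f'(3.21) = 58.59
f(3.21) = 77.71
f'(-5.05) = 38.11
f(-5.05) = -39.88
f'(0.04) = 2.32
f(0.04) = -2.91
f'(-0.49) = -1.20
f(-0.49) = -3.14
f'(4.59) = 101.92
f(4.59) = 187.15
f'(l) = 3*l^2 + 8*l + 2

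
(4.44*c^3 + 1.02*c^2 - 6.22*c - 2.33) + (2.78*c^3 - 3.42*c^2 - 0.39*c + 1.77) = 7.22*c^3 - 2.4*c^2 - 6.61*c - 0.56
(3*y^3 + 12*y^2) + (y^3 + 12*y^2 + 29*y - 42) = 4*y^3 + 24*y^2 + 29*y - 42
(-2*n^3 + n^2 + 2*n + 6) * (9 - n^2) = 2*n^5 - n^4 - 20*n^3 + 3*n^2 + 18*n + 54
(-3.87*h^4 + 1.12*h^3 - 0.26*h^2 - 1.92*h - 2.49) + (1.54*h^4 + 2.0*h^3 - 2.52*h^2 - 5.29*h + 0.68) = -2.33*h^4 + 3.12*h^3 - 2.78*h^2 - 7.21*h - 1.81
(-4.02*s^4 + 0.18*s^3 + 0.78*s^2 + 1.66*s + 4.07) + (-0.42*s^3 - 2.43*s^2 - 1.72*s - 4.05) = -4.02*s^4 - 0.24*s^3 - 1.65*s^2 - 0.0600000000000001*s + 0.0200000000000005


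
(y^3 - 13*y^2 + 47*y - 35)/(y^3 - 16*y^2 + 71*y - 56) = (y - 5)/(y - 8)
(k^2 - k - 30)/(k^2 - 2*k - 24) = (k + 5)/(k + 4)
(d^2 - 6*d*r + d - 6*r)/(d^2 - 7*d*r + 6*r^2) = (-d - 1)/(-d + r)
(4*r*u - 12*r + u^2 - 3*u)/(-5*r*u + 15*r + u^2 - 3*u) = (-4*r - u)/(5*r - u)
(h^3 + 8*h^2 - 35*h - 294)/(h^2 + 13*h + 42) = (h^2 + h - 42)/(h + 6)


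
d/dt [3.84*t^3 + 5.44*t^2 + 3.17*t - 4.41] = 11.52*t^2 + 10.88*t + 3.17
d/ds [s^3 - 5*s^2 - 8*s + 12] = 3*s^2 - 10*s - 8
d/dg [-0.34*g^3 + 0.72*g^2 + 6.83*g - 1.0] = -1.02*g^2 + 1.44*g + 6.83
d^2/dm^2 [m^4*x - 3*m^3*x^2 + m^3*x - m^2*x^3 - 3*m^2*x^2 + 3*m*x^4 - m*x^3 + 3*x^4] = 2*x*(6*m^2 - 9*m*x + 3*m - x^2 - 3*x)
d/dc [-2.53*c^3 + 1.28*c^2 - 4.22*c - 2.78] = -7.59*c^2 + 2.56*c - 4.22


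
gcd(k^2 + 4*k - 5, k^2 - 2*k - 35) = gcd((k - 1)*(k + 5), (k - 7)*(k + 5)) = k + 5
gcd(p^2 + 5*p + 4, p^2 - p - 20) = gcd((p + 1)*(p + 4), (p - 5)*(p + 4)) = p + 4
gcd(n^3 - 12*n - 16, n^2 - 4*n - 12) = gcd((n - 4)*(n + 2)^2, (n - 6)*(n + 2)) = n + 2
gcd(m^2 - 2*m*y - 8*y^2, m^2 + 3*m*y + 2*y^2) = m + 2*y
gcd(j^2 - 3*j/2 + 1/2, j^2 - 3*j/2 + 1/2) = j^2 - 3*j/2 + 1/2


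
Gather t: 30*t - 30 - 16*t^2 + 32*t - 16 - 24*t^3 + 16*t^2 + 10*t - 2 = -24*t^3 + 72*t - 48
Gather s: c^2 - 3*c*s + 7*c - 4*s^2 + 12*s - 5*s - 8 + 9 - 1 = c^2 + 7*c - 4*s^2 + s*(7 - 3*c)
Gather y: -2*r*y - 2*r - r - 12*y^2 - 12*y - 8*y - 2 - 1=-3*r - 12*y^2 + y*(-2*r - 20) - 3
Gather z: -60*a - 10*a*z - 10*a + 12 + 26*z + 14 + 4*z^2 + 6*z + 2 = -70*a + 4*z^2 + z*(32 - 10*a) + 28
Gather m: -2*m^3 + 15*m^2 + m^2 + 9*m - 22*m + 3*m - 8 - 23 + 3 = -2*m^3 + 16*m^2 - 10*m - 28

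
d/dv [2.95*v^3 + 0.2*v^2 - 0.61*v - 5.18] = 8.85*v^2 + 0.4*v - 0.61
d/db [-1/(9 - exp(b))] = -exp(b)/(exp(b) - 9)^2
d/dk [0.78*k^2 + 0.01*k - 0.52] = 1.56*k + 0.01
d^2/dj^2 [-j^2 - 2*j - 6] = -2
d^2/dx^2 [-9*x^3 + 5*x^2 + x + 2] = 10 - 54*x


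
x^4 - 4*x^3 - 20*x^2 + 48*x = x*(x - 6)*(x - 2)*(x + 4)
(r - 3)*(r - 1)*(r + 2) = r^3 - 2*r^2 - 5*r + 6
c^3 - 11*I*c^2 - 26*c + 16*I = (c - 8*I)*(c - 2*I)*(c - I)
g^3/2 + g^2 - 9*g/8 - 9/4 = (g/2 + 1)*(g - 3/2)*(g + 3/2)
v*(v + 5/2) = v^2 + 5*v/2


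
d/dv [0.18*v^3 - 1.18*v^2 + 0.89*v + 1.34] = 0.54*v^2 - 2.36*v + 0.89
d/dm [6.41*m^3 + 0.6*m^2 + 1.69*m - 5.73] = 19.23*m^2 + 1.2*m + 1.69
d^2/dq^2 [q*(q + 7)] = 2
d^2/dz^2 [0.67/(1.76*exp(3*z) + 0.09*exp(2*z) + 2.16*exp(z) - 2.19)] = (0.67*(5.28*exp(2*z) + 0.18*exp(z) + 2.16)*(10.56*exp(2*z) + 0.36*exp(z) + 4.32)*exp(z) - (10.6128*exp(2*z) + 0.2412*exp(z) + 1.4472)*(1.76*exp(3*z) + 0.09*exp(2*z) + 2.16*exp(z) - 2.19))*exp(z)/(1.76*exp(3*z) + 0.09*exp(2*z) + 2.16*exp(z) - 2.19)^3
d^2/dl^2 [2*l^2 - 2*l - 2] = 4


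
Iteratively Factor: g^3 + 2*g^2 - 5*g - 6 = (g + 1)*(g^2 + g - 6) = (g + 1)*(g + 3)*(g - 2)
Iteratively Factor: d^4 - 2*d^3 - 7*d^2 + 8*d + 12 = (d - 2)*(d^3 - 7*d - 6) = (d - 3)*(d - 2)*(d^2 + 3*d + 2) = (d - 3)*(d - 2)*(d + 1)*(d + 2)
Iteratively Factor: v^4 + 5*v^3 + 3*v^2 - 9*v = (v + 3)*(v^3 + 2*v^2 - 3*v) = (v - 1)*(v + 3)*(v^2 + 3*v) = v*(v - 1)*(v + 3)*(v + 3)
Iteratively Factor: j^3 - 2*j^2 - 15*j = (j - 5)*(j^2 + 3*j) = (j - 5)*(j + 3)*(j)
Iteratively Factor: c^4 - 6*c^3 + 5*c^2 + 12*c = (c + 1)*(c^3 - 7*c^2 + 12*c) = (c - 3)*(c + 1)*(c^2 - 4*c) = c*(c - 3)*(c + 1)*(c - 4)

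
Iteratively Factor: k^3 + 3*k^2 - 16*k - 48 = (k + 4)*(k^2 - k - 12) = (k - 4)*(k + 4)*(k + 3)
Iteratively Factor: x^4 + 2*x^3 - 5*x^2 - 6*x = (x + 3)*(x^3 - x^2 - 2*x) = (x - 2)*(x + 3)*(x^2 + x) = (x - 2)*(x + 1)*(x + 3)*(x)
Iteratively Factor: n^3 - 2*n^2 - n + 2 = (n - 1)*(n^2 - n - 2) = (n - 1)*(n + 1)*(n - 2)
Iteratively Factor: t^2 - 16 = (t - 4)*(t + 4)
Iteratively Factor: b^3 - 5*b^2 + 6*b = (b - 2)*(b^2 - 3*b) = (b - 3)*(b - 2)*(b)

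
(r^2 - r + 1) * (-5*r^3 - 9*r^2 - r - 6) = -5*r^5 - 4*r^4 + 3*r^3 - 14*r^2 + 5*r - 6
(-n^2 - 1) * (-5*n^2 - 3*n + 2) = 5*n^4 + 3*n^3 + 3*n^2 + 3*n - 2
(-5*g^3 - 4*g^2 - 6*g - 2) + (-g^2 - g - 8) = -5*g^3 - 5*g^2 - 7*g - 10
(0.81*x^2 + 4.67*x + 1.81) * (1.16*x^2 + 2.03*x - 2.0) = 0.9396*x^4 + 7.0615*x^3 + 9.9597*x^2 - 5.6657*x - 3.62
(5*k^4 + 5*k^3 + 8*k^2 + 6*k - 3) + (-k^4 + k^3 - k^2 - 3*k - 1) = 4*k^4 + 6*k^3 + 7*k^2 + 3*k - 4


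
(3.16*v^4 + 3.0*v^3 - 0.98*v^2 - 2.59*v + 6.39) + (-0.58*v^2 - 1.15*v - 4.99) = 3.16*v^4 + 3.0*v^3 - 1.56*v^2 - 3.74*v + 1.4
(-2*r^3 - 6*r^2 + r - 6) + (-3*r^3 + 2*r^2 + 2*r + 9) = -5*r^3 - 4*r^2 + 3*r + 3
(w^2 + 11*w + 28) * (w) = w^3 + 11*w^2 + 28*w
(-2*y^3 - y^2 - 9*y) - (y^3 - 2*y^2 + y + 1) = -3*y^3 + y^2 - 10*y - 1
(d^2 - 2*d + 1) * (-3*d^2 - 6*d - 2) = -3*d^4 + 7*d^2 - 2*d - 2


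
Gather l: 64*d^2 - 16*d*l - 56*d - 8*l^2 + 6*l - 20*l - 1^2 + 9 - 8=64*d^2 - 56*d - 8*l^2 + l*(-16*d - 14)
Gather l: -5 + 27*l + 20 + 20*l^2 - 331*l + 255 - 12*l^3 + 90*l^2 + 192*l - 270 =-12*l^3 + 110*l^2 - 112*l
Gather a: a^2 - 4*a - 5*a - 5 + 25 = a^2 - 9*a + 20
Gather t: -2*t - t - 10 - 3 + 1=-3*t - 12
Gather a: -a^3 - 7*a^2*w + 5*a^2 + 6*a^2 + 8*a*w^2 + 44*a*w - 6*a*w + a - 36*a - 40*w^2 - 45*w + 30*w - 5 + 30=-a^3 + a^2*(11 - 7*w) + a*(8*w^2 + 38*w - 35) - 40*w^2 - 15*w + 25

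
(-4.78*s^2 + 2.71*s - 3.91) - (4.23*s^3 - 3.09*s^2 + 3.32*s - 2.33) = -4.23*s^3 - 1.69*s^2 - 0.61*s - 1.58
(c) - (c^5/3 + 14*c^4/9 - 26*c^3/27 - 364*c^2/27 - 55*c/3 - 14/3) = -c^5/3 - 14*c^4/9 + 26*c^3/27 + 364*c^2/27 + 58*c/3 + 14/3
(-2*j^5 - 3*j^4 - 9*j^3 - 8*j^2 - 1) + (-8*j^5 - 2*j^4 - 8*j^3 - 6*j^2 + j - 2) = -10*j^5 - 5*j^4 - 17*j^3 - 14*j^2 + j - 3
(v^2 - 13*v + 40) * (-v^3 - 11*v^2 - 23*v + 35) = -v^5 + 2*v^4 + 80*v^3 - 106*v^2 - 1375*v + 1400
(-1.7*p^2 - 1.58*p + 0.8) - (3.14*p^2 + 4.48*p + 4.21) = -4.84*p^2 - 6.06*p - 3.41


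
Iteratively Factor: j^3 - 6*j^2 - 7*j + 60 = (j + 3)*(j^2 - 9*j + 20) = (j - 4)*(j + 3)*(j - 5)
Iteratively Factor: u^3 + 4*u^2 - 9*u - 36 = (u + 4)*(u^2 - 9) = (u - 3)*(u + 4)*(u + 3)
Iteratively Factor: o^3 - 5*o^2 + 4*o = (o - 1)*(o^2 - 4*o) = (o - 4)*(o - 1)*(o)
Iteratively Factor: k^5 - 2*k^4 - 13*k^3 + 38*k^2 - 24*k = (k + 4)*(k^4 - 6*k^3 + 11*k^2 - 6*k) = (k - 2)*(k + 4)*(k^3 - 4*k^2 + 3*k) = k*(k - 2)*(k + 4)*(k^2 - 4*k + 3) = k*(k - 3)*(k - 2)*(k + 4)*(k - 1)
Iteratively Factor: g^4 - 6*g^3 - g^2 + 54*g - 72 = (g + 3)*(g^3 - 9*g^2 + 26*g - 24) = (g - 2)*(g + 3)*(g^2 - 7*g + 12) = (g - 4)*(g - 2)*(g + 3)*(g - 3)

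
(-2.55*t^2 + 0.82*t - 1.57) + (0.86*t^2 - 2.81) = -1.69*t^2 + 0.82*t - 4.38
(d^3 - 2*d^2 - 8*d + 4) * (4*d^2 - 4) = 4*d^5 - 8*d^4 - 36*d^3 + 24*d^2 + 32*d - 16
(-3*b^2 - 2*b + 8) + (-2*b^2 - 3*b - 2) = -5*b^2 - 5*b + 6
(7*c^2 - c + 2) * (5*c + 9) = 35*c^3 + 58*c^2 + c + 18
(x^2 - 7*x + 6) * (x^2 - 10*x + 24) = x^4 - 17*x^3 + 100*x^2 - 228*x + 144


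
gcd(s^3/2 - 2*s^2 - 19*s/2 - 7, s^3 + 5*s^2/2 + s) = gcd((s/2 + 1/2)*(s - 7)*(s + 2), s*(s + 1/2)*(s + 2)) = s + 2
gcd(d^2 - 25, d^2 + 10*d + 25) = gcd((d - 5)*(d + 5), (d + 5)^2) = d + 5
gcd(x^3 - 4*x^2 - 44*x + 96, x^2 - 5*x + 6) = x - 2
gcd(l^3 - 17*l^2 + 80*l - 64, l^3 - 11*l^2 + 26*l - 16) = l^2 - 9*l + 8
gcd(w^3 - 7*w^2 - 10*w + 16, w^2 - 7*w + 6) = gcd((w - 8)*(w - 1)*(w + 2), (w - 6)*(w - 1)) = w - 1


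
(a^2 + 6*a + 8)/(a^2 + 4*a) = (a + 2)/a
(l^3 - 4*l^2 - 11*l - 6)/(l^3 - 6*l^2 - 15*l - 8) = (l - 6)/(l - 8)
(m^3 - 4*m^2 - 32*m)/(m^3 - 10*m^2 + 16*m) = (m + 4)/(m - 2)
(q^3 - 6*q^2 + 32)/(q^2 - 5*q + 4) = (q^2 - 2*q - 8)/(q - 1)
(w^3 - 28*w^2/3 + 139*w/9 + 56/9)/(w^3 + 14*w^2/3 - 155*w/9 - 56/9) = (w - 7)/(w + 7)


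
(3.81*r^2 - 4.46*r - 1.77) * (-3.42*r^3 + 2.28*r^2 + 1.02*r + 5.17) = -13.0302*r^5 + 23.94*r^4 - 0.229199999999999*r^3 + 11.1129*r^2 - 24.8636*r - 9.1509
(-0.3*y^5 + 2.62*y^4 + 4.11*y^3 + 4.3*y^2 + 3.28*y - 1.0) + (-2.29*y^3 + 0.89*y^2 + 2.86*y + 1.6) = -0.3*y^5 + 2.62*y^4 + 1.82*y^3 + 5.19*y^2 + 6.14*y + 0.6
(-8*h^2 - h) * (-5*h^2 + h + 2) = 40*h^4 - 3*h^3 - 17*h^2 - 2*h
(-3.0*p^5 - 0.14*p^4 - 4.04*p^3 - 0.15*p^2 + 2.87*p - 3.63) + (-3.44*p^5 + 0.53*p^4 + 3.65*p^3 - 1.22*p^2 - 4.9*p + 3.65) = -6.44*p^5 + 0.39*p^4 - 0.39*p^3 - 1.37*p^2 - 2.03*p + 0.02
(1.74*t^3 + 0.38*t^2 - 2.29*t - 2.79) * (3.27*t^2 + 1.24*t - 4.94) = 5.6898*t^5 + 3.4002*t^4 - 15.6127*t^3 - 13.8401*t^2 + 7.853*t + 13.7826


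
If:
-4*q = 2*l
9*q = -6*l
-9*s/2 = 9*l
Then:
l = 0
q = 0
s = 0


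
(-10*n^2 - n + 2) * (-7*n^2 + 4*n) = 70*n^4 - 33*n^3 - 18*n^2 + 8*n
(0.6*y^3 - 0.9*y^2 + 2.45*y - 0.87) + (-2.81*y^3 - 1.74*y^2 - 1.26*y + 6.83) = -2.21*y^3 - 2.64*y^2 + 1.19*y + 5.96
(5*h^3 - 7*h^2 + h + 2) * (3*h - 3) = 15*h^4 - 36*h^3 + 24*h^2 + 3*h - 6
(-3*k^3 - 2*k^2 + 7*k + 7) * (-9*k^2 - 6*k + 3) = 27*k^5 + 36*k^4 - 60*k^3 - 111*k^2 - 21*k + 21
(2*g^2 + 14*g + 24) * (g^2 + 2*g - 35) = 2*g^4 + 18*g^3 - 18*g^2 - 442*g - 840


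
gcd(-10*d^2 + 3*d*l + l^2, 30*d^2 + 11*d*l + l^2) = 5*d + l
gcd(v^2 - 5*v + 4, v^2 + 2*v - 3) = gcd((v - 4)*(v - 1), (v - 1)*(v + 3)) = v - 1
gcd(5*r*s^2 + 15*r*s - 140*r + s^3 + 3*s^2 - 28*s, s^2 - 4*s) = s - 4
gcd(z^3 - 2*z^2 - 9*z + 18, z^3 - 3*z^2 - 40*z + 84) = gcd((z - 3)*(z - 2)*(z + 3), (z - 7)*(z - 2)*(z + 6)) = z - 2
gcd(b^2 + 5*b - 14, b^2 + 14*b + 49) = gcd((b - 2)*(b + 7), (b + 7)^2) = b + 7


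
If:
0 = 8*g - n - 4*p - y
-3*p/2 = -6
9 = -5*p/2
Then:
No Solution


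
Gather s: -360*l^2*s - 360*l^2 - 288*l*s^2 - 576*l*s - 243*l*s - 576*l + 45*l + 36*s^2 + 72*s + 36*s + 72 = -360*l^2 - 531*l + s^2*(36 - 288*l) + s*(-360*l^2 - 819*l + 108) + 72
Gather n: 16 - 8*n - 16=-8*n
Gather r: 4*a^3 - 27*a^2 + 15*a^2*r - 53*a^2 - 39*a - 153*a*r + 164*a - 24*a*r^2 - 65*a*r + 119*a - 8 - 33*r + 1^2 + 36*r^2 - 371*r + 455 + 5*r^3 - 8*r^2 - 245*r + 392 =4*a^3 - 80*a^2 + 244*a + 5*r^3 + r^2*(28 - 24*a) + r*(15*a^2 - 218*a - 649) + 840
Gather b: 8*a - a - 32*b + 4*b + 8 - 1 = 7*a - 28*b + 7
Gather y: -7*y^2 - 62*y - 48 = -7*y^2 - 62*y - 48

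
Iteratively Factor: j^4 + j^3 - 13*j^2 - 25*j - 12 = (j + 3)*(j^3 - 2*j^2 - 7*j - 4) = (j + 1)*(j + 3)*(j^2 - 3*j - 4) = (j + 1)^2*(j + 3)*(j - 4)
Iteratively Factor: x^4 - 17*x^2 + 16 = (x + 4)*(x^3 - 4*x^2 - x + 4) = (x - 4)*(x + 4)*(x^2 - 1) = (x - 4)*(x + 1)*(x + 4)*(x - 1)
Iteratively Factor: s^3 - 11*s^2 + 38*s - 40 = (s - 5)*(s^2 - 6*s + 8) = (s - 5)*(s - 4)*(s - 2)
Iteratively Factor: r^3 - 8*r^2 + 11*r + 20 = (r - 4)*(r^2 - 4*r - 5) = (r - 4)*(r + 1)*(r - 5)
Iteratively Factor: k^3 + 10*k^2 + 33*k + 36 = (k + 3)*(k^2 + 7*k + 12) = (k + 3)*(k + 4)*(k + 3)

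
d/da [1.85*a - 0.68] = 1.85000000000000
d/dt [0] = 0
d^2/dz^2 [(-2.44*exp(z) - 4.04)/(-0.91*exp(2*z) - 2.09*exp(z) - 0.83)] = (2.020564*exp(4*z) + 8.74146*exp(3*z) + 11.993436*exp(2*z) + 1.208808*exp(z) - 5.327272)*exp(z)/(0.753571*exp(6*z) + 5.192187*exp(5*z) + 13.986882*exp(4*z) + 18.600791*exp(3*z) + 12.757266*exp(2*z) + 4.319403*exp(z) + 0.571787)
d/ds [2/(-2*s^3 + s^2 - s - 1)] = 2*(6*s^2 - 2*s + 1)/(2*s^3 - s^2 + s + 1)^2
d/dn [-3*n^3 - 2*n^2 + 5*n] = -9*n^2 - 4*n + 5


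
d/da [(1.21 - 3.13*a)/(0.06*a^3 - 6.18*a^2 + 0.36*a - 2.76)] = (0.3756*a^3 - 19.5612*a^2 + 14.9556*a + 8.2032)/(0.0036*a^6 - 0.7416*a^5 + 38.2356*a^4 - 4.7808*a^3 + 34.2432*a^2 - 1.9872*a + 7.6176)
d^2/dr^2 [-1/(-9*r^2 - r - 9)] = 2*(-81*r^2 - 9*r + (18*r + 1)^2 - 81)/(9*r^2 + r + 9)^3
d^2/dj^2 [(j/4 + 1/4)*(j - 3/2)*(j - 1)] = 3*j/2 - 3/4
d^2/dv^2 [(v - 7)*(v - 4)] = 2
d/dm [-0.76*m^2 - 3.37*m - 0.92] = -1.52*m - 3.37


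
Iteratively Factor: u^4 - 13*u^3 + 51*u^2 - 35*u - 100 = (u - 5)*(u^3 - 8*u^2 + 11*u + 20) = (u - 5)^2*(u^2 - 3*u - 4) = (u - 5)^2*(u + 1)*(u - 4)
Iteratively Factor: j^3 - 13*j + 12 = (j - 3)*(j^2 + 3*j - 4) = (j - 3)*(j + 4)*(j - 1)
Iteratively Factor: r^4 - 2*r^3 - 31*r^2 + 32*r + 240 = (r - 5)*(r^3 + 3*r^2 - 16*r - 48) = (r - 5)*(r + 3)*(r^2 - 16) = (r - 5)*(r + 3)*(r + 4)*(r - 4)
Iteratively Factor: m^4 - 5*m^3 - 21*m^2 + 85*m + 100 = (m - 5)*(m^3 - 21*m - 20) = (m - 5)*(m + 1)*(m^2 - m - 20) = (m - 5)^2*(m + 1)*(m + 4)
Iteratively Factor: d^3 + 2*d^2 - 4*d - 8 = (d + 2)*(d^2 - 4) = (d - 2)*(d + 2)*(d + 2)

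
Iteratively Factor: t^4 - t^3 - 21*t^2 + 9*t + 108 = (t + 3)*(t^3 - 4*t^2 - 9*t + 36) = (t - 3)*(t + 3)*(t^2 - t - 12) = (t - 3)*(t + 3)^2*(t - 4)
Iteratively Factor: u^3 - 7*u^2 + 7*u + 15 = (u + 1)*(u^2 - 8*u + 15) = (u - 3)*(u + 1)*(u - 5)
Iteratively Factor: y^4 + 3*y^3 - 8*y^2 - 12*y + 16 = (y + 2)*(y^3 + y^2 - 10*y + 8) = (y + 2)*(y + 4)*(y^2 - 3*y + 2) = (y - 1)*(y + 2)*(y + 4)*(y - 2)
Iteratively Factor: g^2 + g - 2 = (g + 2)*(g - 1)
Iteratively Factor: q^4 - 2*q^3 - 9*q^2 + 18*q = (q + 3)*(q^3 - 5*q^2 + 6*q) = (q - 3)*(q + 3)*(q^2 - 2*q) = q*(q - 3)*(q + 3)*(q - 2)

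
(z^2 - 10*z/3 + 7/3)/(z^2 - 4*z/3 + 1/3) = (3*z - 7)/(3*z - 1)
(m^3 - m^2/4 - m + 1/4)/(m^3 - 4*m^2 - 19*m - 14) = (4*m^2 - 5*m + 1)/(4*(m^2 - 5*m - 14))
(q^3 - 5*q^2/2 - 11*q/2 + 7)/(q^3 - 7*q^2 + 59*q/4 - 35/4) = 2*(q + 2)/(2*q - 5)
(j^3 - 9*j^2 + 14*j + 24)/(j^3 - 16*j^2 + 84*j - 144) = (j + 1)/(j - 6)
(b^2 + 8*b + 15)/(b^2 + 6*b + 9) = (b + 5)/(b + 3)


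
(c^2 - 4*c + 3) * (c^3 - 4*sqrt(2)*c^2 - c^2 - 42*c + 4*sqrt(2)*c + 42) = c^5 - 4*sqrt(2)*c^4 - 5*c^4 - 35*c^3 + 20*sqrt(2)*c^3 - 28*sqrt(2)*c^2 + 207*c^2 - 294*c + 12*sqrt(2)*c + 126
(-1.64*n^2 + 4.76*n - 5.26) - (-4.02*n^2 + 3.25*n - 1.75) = 2.38*n^2 + 1.51*n - 3.51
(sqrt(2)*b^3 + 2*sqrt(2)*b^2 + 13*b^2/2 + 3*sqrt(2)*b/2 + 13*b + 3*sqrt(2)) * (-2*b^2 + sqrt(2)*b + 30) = -2*sqrt(2)*b^5 - 11*b^4 - 4*sqrt(2)*b^4 - 22*b^3 + 67*sqrt(2)*b^3/2 + 67*sqrt(2)*b^2 + 198*b^2 + 45*sqrt(2)*b + 396*b + 90*sqrt(2)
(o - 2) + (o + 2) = 2*o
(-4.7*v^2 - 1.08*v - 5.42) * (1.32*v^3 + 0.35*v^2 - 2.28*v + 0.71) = -6.204*v^5 - 3.0706*v^4 + 3.1836*v^3 - 2.7716*v^2 + 11.5908*v - 3.8482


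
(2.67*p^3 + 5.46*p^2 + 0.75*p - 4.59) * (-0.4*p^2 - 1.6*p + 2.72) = -1.068*p^5 - 6.456*p^4 - 1.7736*p^3 + 15.4872*p^2 + 9.384*p - 12.4848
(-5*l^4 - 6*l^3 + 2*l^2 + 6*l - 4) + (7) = -5*l^4 - 6*l^3 + 2*l^2 + 6*l + 3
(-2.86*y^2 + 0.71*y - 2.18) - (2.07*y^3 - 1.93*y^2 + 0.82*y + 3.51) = -2.07*y^3 - 0.93*y^2 - 0.11*y - 5.69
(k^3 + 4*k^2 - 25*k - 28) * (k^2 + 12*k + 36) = k^5 + 16*k^4 + 59*k^3 - 184*k^2 - 1236*k - 1008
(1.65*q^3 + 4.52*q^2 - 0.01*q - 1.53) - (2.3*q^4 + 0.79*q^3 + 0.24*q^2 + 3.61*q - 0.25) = -2.3*q^4 + 0.86*q^3 + 4.28*q^2 - 3.62*q - 1.28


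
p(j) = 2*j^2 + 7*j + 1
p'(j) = 4*j + 7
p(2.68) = 34.12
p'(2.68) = 17.72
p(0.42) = 4.29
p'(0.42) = 8.68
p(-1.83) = -5.11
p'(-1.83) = -0.32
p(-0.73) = -3.04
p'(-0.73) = 4.08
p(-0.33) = -1.09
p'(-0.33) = 5.68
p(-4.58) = 10.89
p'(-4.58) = -11.32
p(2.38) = 28.99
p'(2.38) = 16.52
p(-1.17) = -4.45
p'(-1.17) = 2.32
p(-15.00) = 346.00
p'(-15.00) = -53.00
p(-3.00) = -2.00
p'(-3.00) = -5.00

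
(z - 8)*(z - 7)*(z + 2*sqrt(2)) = z^3 - 15*z^2 + 2*sqrt(2)*z^2 - 30*sqrt(2)*z + 56*z + 112*sqrt(2)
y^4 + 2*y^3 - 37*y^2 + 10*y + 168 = (y - 4)*(y - 3)*(y + 2)*(y + 7)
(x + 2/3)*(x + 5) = x^2 + 17*x/3 + 10/3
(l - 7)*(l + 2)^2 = l^3 - 3*l^2 - 24*l - 28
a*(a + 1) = a^2 + a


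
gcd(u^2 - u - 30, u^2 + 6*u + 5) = u + 5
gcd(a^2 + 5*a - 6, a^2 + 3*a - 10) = 1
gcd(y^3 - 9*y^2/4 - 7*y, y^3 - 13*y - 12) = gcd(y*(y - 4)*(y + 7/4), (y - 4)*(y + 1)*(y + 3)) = y - 4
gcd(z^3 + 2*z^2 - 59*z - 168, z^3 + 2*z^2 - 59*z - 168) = z^3 + 2*z^2 - 59*z - 168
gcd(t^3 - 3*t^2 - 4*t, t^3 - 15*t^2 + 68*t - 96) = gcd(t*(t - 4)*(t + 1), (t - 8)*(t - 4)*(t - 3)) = t - 4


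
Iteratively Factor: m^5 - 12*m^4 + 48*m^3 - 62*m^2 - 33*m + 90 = (m - 2)*(m^4 - 10*m^3 + 28*m^2 - 6*m - 45) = (m - 2)*(m + 1)*(m^3 - 11*m^2 + 39*m - 45) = (m - 3)*(m - 2)*(m + 1)*(m^2 - 8*m + 15) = (m - 3)^2*(m - 2)*(m + 1)*(m - 5)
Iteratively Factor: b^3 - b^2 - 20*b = (b)*(b^2 - b - 20) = b*(b - 5)*(b + 4)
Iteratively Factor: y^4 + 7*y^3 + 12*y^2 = (y)*(y^3 + 7*y^2 + 12*y) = y*(y + 4)*(y^2 + 3*y) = y*(y + 3)*(y + 4)*(y)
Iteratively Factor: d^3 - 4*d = (d)*(d^2 - 4) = d*(d - 2)*(d + 2)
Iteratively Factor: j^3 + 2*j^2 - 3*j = (j)*(j^2 + 2*j - 3) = j*(j + 3)*(j - 1)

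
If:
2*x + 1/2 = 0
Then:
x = -1/4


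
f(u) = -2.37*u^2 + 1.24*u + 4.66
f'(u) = 1.24 - 4.74*u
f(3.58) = -21.28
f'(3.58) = -15.73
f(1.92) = -1.70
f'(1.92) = -7.86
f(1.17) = 2.87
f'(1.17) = -4.31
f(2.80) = -10.45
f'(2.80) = -12.03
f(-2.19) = -9.42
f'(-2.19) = 11.62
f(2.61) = -8.25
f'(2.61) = -11.13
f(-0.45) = 3.62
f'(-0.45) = 3.37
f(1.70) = -0.08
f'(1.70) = -6.82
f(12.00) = -321.74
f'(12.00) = -55.64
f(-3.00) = -20.39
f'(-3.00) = 15.46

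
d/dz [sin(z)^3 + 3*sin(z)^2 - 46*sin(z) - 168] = (3*sin(z)^2 + 6*sin(z) - 46)*cos(z)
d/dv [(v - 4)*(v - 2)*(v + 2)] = 3*v^2 - 8*v - 4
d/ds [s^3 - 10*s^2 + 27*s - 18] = 3*s^2 - 20*s + 27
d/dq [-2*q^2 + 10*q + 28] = 10 - 4*q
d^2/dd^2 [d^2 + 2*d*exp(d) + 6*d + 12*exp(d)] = 2*d*exp(d) + 16*exp(d) + 2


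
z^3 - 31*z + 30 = (z - 5)*(z - 1)*(z + 6)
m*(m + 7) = m^2 + 7*m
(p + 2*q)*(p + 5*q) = p^2 + 7*p*q + 10*q^2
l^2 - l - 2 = (l - 2)*(l + 1)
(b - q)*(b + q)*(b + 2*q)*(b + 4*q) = b^4 + 6*b^3*q + 7*b^2*q^2 - 6*b*q^3 - 8*q^4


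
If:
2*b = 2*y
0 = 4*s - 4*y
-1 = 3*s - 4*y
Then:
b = 1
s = 1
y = 1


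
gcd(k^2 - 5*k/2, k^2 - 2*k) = k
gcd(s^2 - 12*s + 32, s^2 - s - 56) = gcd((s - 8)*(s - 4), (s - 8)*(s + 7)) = s - 8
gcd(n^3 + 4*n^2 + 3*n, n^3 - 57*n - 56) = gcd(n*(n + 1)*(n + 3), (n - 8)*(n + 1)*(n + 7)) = n + 1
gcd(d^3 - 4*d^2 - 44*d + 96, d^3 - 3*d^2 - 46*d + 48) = d^2 - 2*d - 48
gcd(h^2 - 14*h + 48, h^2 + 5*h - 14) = 1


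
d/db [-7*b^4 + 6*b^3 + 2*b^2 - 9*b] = -28*b^3 + 18*b^2 + 4*b - 9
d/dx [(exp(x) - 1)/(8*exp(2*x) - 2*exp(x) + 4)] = ((1 - exp(x))*(8*exp(x) - 1) + 4*exp(2*x) - exp(x) + 2)*exp(x)/(2*(4*exp(2*x) - exp(x) + 2)^2)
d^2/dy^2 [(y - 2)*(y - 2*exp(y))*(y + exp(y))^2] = -12*y^2*exp(2*y) + 12*y^2 - 18*y*exp(3*y) - 12*y + 24*exp(3*y) + 18*exp(2*y)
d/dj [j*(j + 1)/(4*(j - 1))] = (j^2 - 2*j - 1)/(4*(j^2 - 2*j + 1))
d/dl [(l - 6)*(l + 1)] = 2*l - 5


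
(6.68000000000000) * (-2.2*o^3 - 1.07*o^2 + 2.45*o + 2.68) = -14.696*o^3 - 7.1476*o^2 + 16.366*o + 17.9024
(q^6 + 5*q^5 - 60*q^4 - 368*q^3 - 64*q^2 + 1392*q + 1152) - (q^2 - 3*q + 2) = q^6 + 5*q^5 - 60*q^4 - 368*q^3 - 65*q^2 + 1395*q + 1150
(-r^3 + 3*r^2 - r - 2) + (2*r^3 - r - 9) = r^3 + 3*r^2 - 2*r - 11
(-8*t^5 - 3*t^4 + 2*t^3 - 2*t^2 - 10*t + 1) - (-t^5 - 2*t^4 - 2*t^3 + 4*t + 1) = -7*t^5 - t^4 + 4*t^3 - 2*t^2 - 14*t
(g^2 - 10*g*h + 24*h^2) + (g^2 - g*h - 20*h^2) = 2*g^2 - 11*g*h + 4*h^2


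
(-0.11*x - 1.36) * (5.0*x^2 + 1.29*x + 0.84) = -0.55*x^3 - 6.9419*x^2 - 1.8468*x - 1.1424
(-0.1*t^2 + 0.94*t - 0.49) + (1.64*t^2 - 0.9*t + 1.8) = 1.54*t^2 + 0.0399999999999999*t + 1.31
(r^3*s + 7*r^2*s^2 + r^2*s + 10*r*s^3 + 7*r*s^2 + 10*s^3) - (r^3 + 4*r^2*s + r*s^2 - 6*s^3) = r^3*s - r^3 + 7*r^2*s^2 - 3*r^2*s + 10*r*s^3 + 6*r*s^2 + 16*s^3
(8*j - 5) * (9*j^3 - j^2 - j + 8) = 72*j^4 - 53*j^3 - 3*j^2 + 69*j - 40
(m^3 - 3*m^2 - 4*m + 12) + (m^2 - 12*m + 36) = m^3 - 2*m^2 - 16*m + 48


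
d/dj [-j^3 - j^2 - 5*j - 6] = -3*j^2 - 2*j - 5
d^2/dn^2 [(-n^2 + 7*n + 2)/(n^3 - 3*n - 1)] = 2*(-9*(n^2 - 1)^2*(-n^2 + 7*n + 2) + 3*(-n*(-n^2 + 7*n + 2) + (2*n - 7)*(n^2 - 1))*(-n^3 + 3*n + 1) + (-n^3 + 3*n + 1)^2)/(-n^3 + 3*n + 1)^3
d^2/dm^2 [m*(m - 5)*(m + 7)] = 6*m + 4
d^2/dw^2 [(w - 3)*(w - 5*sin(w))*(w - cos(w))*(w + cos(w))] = 5*w^3*sin(w) - 15*w^2*sin(w) - 30*w^2*cos(w) + 2*w^2*cos(2*w) + 12*w^2 - 125*w*sin(w)/4 + 4*w*sin(2*w) - 45*w*sin(3*w)/4 + 60*w*cos(w) - 6*w*cos(2*w) - 18*w + 135*sin(w)/4 - 6*sin(2*w) + 135*sin(3*w)/4 + 5*cos(w)/2 - cos(2*w) + 15*cos(3*w)/2 - 1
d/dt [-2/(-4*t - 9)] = -8/(4*t + 9)^2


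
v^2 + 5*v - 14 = (v - 2)*(v + 7)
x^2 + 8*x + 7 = (x + 1)*(x + 7)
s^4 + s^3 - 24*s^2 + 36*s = s*(s - 3)*(s - 2)*(s + 6)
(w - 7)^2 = w^2 - 14*w + 49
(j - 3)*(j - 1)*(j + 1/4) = j^3 - 15*j^2/4 + 2*j + 3/4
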